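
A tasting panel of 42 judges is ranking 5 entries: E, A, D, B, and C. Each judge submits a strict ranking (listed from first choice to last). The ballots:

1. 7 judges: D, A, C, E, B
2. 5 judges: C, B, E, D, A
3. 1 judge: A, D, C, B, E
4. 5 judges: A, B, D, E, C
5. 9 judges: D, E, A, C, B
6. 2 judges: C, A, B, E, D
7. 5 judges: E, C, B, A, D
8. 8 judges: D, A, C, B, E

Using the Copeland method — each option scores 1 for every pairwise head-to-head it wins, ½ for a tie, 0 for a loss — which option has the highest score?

D

E: ties B; loses to A, D, and C → score 0.5.
A: beats E, B, and C; loses to D → score 3.
D: beats E, A, B, and C → score 4.
B: ties E; loses to A, D, and C → score 0.5.
C: beats E and B; loses to A and D → score 2.
D has the best pairwise record.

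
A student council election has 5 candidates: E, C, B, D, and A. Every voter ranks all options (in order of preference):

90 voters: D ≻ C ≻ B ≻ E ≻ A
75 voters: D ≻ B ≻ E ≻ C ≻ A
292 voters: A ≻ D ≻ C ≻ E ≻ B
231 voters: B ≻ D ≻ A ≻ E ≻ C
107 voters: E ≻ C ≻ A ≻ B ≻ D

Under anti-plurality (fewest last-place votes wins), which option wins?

Last-place votes: E 0, C 231, B 292, D 107, A 165.
E is ranked last by the fewest voters, so E wins.

E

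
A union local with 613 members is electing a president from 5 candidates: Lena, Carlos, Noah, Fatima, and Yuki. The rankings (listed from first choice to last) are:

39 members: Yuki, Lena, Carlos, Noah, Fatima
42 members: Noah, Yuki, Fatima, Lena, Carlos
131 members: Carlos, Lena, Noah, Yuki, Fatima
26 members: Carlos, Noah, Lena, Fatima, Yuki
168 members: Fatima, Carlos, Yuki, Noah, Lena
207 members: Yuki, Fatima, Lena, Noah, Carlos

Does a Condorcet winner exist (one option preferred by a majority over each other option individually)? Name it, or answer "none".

Checking pairwise contests:
Carlos beats Lena 325–288.
Fatima beats Carlos 417–196.
Lena beats Noah 377–236.
Yuki beats Fatima 419–194.
Carlos beats Yuki 325–288.
Every option loses at least one head-to-head, so there is no Condorcet winner.

none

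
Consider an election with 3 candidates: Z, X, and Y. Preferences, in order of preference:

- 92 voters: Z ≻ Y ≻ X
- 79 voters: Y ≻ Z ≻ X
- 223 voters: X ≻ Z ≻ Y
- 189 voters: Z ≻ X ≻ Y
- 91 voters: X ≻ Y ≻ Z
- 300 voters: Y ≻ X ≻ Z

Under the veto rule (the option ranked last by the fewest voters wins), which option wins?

Last-place votes: Z 391, X 171, Y 412.
X is ranked last by the fewest voters, so X wins.

X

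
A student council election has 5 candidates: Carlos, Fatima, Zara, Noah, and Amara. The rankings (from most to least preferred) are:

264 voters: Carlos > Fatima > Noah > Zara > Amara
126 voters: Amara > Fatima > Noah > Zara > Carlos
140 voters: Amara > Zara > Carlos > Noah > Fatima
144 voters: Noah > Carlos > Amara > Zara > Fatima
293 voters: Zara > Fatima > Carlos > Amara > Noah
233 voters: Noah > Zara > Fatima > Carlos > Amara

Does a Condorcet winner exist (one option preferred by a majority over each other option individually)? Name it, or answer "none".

none

Checking pairwise contests:
Fatima beats Carlos 652–548.
Zara beats Fatima 810–390.
Noah beats Zara 767–433.
Carlos beats Noah 697–503.
Carlos beats Amara 934–266.
Every option loses at least one head-to-head, so there is no Condorcet winner.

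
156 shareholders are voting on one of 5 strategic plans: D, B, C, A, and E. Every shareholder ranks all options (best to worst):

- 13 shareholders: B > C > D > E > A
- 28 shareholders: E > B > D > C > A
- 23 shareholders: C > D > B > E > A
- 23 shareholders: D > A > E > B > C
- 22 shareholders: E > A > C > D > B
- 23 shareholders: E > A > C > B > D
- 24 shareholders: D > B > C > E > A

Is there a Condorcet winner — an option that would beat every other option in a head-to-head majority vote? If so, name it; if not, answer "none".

Checking pairwise contests:
C beats D 81–75.
D beats B 92–64.
B beats C 88–68.
D beats A 111–45.
D beats E 83–73.
Every option loses at least one head-to-head, so there is no Condorcet winner.

none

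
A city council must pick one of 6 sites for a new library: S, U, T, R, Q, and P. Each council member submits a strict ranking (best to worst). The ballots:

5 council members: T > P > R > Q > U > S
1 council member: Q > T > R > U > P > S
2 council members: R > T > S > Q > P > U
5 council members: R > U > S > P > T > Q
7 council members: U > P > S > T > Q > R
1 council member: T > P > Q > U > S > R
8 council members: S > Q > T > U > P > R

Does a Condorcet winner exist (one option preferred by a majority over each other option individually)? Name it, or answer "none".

Checking pairwise contests:
U beats S 19–10.
T beats U 17–12.
S beats T 20–9.
S beats R 16–13.
S beats Q 22–7.
S beats P 15–14.
Every option loses at least one head-to-head, so there is no Condorcet winner.

none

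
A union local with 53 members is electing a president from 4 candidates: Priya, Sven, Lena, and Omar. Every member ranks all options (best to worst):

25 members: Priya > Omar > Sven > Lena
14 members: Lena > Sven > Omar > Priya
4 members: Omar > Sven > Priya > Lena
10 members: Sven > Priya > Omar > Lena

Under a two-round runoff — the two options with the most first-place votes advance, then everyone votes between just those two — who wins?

Priya

Round 1 first-place votes: Priya 25, Sven 10, Lena 14, Omar 4.
Priya and Lena advance.
Runoff: Priya is preferred to Lena by 39 voters; Lena by 14.
Priya wins the runoff.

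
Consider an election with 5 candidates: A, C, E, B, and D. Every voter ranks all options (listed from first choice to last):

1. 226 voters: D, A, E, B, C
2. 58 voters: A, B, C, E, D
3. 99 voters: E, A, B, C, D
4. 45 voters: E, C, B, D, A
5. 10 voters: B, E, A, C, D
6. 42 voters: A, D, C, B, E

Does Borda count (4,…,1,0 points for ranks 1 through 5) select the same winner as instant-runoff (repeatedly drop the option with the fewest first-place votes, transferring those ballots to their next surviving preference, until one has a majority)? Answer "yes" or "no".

Borda — scores: A 1395, C 444, E 1116, B 770, D 1075. Winner: A.
Instant-runoff — R1 A 100, C 0, E 144, B 10, D 226 (C out); R2 A 100, E 144, B 10, D 226 (B out); R3 A 100, E 154, D 226 (A out); R4 E 212, D 268 (D winner). Winner: D.
The two methods disagree.

no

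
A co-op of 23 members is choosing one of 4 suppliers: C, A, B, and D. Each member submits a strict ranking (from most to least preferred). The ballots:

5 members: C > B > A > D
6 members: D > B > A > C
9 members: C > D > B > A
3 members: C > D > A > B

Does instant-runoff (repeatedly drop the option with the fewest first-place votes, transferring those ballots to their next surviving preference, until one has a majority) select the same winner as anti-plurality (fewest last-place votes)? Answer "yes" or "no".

Instant-runoff — R1 C 17, A 0, B 0, D 6 (C winner). Winner: C.
Anti-plurality — last-place votes: C 6, A 9, B 3, D 5. Winner: B.
The two methods disagree.

no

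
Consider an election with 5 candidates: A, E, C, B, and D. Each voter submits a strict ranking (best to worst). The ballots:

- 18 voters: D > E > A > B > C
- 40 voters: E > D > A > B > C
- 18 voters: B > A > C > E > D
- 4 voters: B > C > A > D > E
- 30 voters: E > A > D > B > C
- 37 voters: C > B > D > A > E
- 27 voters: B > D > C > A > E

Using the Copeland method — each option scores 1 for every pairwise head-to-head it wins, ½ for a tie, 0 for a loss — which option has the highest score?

E

A: beats C and B; loses to E and D → score 2.
E: beats A, C, B, and D → score 4.
C: loses to A, E, B, and D → score 0.
B: beats C; loses to A, E, and D → score 1.
D: beats A, C, and B; loses to E → score 3.
E has the best pairwise record.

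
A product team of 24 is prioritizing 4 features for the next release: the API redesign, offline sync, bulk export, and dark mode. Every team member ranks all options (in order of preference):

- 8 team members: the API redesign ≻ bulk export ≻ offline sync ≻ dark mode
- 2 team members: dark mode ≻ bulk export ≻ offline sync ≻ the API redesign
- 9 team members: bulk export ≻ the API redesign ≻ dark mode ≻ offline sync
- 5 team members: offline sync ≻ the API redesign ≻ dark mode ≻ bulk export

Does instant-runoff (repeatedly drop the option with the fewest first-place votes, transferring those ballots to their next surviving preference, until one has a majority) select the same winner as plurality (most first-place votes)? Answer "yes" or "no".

Instant-runoff — R1 the API redesign 8, offline sync 5, bulk export 9, dark mode 2 (dark mode out); R2 the API redesign 8, offline sync 5, bulk export 11 (offline sync out); R3 the API redesign 13, bulk export 11 (the API redesign winner). Winner: the API redesign.
Plurality — first-place votes: the API redesign 8, offline sync 5, bulk export 9, dark mode 2. Winner: bulk export.
The two methods disagree.

no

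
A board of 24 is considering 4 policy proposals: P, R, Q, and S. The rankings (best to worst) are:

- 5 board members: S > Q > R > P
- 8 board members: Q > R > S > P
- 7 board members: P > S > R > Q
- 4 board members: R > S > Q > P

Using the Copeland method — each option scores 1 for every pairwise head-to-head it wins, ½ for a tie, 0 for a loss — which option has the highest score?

S

P: loses to R, Q, and S → score 0.
R: beats P; ties S; loses to Q → score 1.5.
Q: beats P and R; loses to S → score 2.
S: beats P and Q; ties R → score 2.5.
S has the best pairwise record.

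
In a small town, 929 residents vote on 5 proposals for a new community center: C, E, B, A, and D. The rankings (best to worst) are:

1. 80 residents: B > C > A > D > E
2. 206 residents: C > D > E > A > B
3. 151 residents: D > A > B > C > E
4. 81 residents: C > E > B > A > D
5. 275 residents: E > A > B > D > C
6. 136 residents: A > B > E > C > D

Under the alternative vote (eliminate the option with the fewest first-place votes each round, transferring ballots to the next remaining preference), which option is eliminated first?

B

Round 1: C 287, E 275, B 80, A 136, D 151. Eliminate B.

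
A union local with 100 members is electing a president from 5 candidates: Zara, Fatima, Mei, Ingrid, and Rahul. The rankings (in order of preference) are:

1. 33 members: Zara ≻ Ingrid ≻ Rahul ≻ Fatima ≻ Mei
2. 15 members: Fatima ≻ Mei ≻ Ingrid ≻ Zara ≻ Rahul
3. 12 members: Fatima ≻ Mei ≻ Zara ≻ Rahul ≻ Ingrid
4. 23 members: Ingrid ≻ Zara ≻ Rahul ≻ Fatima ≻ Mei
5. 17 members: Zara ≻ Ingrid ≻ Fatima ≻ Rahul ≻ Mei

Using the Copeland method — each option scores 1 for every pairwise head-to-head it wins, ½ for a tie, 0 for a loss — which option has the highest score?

Zara

Zara: beats Fatima, Mei, Ingrid, and Rahul → score 4.
Fatima: beats Mei; loses to Zara, Ingrid, and Rahul → score 1.
Mei: loses to Zara, Fatima, Ingrid, and Rahul → score 0.
Ingrid: beats Fatima, Mei, and Rahul; loses to Zara → score 3.
Rahul: beats Fatima and Mei; loses to Zara and Ingrid → score 2.
Zara has the best pairwise record.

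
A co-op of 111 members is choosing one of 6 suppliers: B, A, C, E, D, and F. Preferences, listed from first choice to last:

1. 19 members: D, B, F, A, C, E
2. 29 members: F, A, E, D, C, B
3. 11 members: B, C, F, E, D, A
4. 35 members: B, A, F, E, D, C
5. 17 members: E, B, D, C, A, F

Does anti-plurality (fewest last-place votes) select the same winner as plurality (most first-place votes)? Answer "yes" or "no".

Anti-plurality — last-place votes: B 29, A 11, C 35, E 19, D 0, F 17. Winner: D.
Plurality — first-place votes: B 46, A 0, C 0, E 17, D 19, F 29. Winner: B.
The two methods disagree.

no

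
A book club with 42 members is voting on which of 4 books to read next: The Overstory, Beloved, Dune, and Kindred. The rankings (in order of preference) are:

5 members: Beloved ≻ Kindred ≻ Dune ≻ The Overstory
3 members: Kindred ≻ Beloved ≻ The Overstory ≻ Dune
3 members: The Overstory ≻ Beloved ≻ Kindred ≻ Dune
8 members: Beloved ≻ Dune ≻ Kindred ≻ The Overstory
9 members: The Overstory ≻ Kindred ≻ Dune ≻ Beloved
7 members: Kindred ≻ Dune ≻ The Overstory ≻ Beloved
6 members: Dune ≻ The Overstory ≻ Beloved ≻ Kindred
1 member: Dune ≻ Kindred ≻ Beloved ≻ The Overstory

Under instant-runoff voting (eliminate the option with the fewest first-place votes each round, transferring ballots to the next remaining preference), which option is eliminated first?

Dune

Round 1: The Overstory 12, Beloved 13, Dune 7, Kindred 10. Eliminate Dune.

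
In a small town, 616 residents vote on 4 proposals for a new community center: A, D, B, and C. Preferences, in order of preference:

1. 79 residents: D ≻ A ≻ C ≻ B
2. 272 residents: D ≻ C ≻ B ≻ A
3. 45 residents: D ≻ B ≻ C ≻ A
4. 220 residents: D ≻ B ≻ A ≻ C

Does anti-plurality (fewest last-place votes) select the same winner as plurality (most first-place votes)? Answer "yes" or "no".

yes

Anti-plurality — last-place votes: A 317, D 0, B 79, C 220. Winner: D.
Plurality — first-place votes: A 0, D 616, B 0, C 0. Winner: D.
The two methods agree.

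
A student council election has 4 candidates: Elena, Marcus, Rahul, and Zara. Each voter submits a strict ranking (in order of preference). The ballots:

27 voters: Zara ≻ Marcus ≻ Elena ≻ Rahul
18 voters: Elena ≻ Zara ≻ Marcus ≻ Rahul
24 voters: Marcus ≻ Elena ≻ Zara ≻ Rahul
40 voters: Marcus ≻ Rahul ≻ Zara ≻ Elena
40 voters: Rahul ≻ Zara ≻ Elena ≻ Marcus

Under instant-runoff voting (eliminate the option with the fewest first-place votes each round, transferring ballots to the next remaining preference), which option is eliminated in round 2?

Round 1: Elena 18, Marcus 64, Rahul 40, Zara 27. Eliminate Elena.
Round 2: Marcus 64, Rahul 40, Zara 45. Eliminate Rahul.

Rahul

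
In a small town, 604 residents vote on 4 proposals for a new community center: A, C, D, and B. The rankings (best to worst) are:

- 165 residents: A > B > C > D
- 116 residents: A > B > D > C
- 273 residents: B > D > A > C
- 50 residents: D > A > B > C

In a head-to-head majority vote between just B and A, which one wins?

Voters preferring B to A: 273; preferring A to B: 331.
A wins the head-to-head.

A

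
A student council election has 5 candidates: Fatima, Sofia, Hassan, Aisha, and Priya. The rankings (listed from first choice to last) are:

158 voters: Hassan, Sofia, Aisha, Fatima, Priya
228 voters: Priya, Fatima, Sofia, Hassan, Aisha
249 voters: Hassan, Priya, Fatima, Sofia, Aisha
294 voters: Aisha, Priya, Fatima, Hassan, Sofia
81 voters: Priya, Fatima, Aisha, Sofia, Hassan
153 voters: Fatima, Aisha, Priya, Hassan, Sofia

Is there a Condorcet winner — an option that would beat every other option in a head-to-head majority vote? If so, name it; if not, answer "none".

none

Checking pairwise contests:
Priya beats Fatima 852–311.
Fatima beats Sofia 1005–158.
Fatima beats Hassan 756–407.
Fatima beats Aisha 711–452.
Aisha beats Priya 605–558.
Every option loses at least one head-to-head, so there is no Condorcet winner.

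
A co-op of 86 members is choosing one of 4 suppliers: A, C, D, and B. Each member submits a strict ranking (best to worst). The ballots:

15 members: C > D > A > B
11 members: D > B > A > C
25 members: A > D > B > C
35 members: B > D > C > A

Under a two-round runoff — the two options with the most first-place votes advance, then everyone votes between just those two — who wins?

B

Round 1 first-place votes: A 25, C 15, D 11, B 35.
B and A advance.
Runoff: B is preferred to A by 46 voters; A by 40.
B wins the runoff.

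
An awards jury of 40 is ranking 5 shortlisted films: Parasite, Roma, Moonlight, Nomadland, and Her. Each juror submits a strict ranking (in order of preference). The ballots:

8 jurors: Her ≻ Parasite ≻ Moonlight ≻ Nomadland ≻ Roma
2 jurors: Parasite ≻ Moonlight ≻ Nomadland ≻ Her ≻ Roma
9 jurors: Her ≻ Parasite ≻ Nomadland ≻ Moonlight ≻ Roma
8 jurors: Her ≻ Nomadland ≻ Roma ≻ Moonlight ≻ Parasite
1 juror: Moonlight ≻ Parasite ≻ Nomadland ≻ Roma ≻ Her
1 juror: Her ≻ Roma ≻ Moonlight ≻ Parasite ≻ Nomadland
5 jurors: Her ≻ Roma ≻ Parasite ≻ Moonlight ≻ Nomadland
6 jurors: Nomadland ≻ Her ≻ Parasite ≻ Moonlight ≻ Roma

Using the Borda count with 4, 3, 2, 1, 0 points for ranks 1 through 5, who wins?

Parasite: 8·3 + 2·4 + 9·3 + 8·0 + 1·3 + 1·1 + 5·2 + 6·2 = 85
Roma: 8·0 + 2·0 + 9·0 + 8·2 + 1·1 + 1·3 + 5·3 + 6·0 = 35
Moonlight: 8·2 + 2·3 + 9·1 + 8·1 + 1·4 + 1·2 + 5·1 + 6·1 = 56
Nomadland: 8·1 + 2·2 + 9·2 + 8·3 + 1·2 + 1·0 + 5·0 + 6·4 = 80
Her: 8·4 + 2·1 + 9·4 + 8·4 + 1·0 + 1·4 + 5·4 + 6·3 = 144
Her has the highest Borda score (144).

Her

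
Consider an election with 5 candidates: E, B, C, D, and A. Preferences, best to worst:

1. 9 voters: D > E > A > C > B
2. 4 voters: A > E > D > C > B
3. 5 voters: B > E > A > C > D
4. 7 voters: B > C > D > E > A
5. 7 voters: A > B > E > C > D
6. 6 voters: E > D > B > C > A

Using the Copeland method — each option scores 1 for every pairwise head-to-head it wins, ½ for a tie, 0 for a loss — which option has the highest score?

E

E: beats C, D, and A; ties B → score 3.5.
B: beats C; ties E and D; loses to A → score 2.
C: ties D; loses to E, B, and A → score 0.5.
D: beats A; ties B and C; loses to E → score 2.
A: beats B and C; loses to E and D → score 2.
E has the best pairwise record.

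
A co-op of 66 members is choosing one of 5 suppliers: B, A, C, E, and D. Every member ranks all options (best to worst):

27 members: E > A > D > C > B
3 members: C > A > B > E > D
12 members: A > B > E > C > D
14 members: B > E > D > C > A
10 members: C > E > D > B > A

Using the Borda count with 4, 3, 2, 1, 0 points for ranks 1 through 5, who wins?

B: 27·0 + 3·2 + 12·3 + 14·4 + 10·1 = 108
A: 27·3 + 3·3 + 12·4 + 14·0 + 10·0 = 138
C: 27·1 + 3·4 + 12·1 + 14·1 + 10·4 = 105
E: 27·4 + 3·1 + 12·2 + 14·3 + 10·3 = 207
D: 27·2 + 3·0 + 12·0 + 14·2 + 10·2 = 102
E has the highest Borda score (207).

E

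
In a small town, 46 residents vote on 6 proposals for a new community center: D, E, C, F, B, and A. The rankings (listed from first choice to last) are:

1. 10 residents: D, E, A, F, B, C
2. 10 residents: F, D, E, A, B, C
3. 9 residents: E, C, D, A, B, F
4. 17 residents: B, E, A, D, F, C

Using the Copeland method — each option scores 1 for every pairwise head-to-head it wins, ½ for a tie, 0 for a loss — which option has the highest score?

E

D: beats C, F, B, and A; loses to E → score 4.
E: beats D, C, F, B, and A → score 5.
C: loses to D, E, F, B, and A → score 0.
F: beats C; loses to D, E, B, and A → score 1.
B: beats C and F; loses to D, E, and A → score 2.
A: beats C, F, and B; loses to D and E → score 3.
E has the best pairwise record.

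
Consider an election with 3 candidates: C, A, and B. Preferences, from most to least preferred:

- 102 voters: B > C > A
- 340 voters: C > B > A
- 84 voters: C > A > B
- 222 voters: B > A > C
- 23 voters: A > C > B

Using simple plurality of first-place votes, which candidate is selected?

C

First-place votes: C 424, A 23, B 324.
C has the most first-place votes.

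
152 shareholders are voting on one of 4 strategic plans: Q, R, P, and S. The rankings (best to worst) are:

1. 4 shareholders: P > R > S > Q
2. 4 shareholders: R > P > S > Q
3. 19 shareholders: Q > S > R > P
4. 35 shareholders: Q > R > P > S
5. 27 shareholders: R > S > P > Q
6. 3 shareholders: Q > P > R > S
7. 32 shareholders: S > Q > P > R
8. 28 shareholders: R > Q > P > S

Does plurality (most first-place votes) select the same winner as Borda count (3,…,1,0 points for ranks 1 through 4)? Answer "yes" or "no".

no

Plurality — first-place votes: Q 57, R 59, P 4, S 32. Winner: R.
Borda — scores: Q 291, R 277, P 148, S 196. Winner: Q.
The two methods disagree.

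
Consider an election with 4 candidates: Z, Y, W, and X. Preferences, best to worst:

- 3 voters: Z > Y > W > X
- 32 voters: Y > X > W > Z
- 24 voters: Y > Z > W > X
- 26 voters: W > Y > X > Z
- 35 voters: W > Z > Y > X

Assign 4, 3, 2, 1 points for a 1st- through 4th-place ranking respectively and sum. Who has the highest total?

Z: 3·4 + 32·1 + 24·3 + 26·1 + 35·3 = 247
Y: 3·3 + 32·4 + 24·4 + 26·3 + 35·2 = 381
W: 3·2 + 32·2 + 24·2 + 26·4 + 35·4 = 362
X: 3·1 + 32·3 + 24·1 + 26·2 + 35·1 = 210
Y has the highest Borda score (381).

Y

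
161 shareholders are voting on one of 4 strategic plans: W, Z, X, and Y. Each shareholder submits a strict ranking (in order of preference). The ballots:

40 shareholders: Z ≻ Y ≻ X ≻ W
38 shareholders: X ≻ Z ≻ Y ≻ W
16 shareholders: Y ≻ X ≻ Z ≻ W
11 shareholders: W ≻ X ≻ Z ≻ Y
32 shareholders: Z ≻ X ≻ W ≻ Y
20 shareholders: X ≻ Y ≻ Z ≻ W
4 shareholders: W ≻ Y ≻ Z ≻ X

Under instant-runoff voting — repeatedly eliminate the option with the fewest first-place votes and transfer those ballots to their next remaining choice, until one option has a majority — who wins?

Round 1: W 15, Z 72, X 58, Y 16. Eliminate W.
Round 2: Z 72, X 69, Y 20. Eliminate Y.
Round 3: Z 76, X 85. X has a majority.

X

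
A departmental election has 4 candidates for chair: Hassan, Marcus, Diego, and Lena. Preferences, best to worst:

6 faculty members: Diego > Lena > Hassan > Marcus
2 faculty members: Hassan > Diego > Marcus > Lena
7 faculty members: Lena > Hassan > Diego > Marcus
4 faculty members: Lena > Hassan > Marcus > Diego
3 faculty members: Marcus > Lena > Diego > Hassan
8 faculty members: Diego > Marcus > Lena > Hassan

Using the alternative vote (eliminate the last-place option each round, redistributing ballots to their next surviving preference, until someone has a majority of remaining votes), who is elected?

Diego

Round 1: Hassan 2, Marcus 3, Diego 14, Lena 11. Eliminate Hassan.
Round 2: Marcus 3, Diego 16, Lena 11. Diego has a majority.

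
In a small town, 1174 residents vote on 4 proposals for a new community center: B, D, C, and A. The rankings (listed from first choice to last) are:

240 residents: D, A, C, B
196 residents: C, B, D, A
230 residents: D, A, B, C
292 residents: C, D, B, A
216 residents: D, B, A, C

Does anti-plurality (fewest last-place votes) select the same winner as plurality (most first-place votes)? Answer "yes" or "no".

Anti-plurality — last-place votes: B 240, D 0, C 446, A 488. Winner: D.
Plurality — first-place votes: B 0, D 686, C 488, A 0. Winner: D.
The two methods agree.

yes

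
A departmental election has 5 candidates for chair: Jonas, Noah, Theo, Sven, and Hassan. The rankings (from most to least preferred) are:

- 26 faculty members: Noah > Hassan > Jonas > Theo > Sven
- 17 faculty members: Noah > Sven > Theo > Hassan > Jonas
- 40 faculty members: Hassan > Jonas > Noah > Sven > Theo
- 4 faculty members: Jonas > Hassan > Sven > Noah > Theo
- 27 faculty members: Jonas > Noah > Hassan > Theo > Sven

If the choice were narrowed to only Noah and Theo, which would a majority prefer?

Voters preferring Noah to Theo: 114; preferring Theo to Noah: 0.
Noah wins the head-to-head.

Noah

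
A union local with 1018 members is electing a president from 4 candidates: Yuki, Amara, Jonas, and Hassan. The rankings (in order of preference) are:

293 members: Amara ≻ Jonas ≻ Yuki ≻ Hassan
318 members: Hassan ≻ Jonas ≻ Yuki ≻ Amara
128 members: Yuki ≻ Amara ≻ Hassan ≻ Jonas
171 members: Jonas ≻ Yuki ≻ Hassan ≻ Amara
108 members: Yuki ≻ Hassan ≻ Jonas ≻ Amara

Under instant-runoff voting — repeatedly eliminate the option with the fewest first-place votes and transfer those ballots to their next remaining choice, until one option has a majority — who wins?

Round 1: Yuki 236, Amara 293, Jonas 171, Hassan 318. Eliminate Jonas.
Round 2: Yuki 407, Amara 293, Hassan 318. Eliminate Amara.
Round 3: Yuki 700, Hassan 318. Yuki has a majority.

Yuki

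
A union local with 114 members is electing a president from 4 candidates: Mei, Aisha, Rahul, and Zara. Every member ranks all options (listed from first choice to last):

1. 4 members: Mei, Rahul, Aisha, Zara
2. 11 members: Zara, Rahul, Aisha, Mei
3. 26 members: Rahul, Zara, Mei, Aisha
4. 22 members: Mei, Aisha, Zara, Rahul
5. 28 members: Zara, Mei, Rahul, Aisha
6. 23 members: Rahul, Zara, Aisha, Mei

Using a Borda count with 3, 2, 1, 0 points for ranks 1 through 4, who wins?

Zara

Mei: 4·3 + 11·0 + 26·1 + 22·3 + 28·2 + 23·0 = 160
Aisha: 4·1 + 11·1 + 26·0 + 22·2 + 28·0 + 23·1 = 82
Rahul: 4·2 + 11·2 + 26·3 + 22·0 + 28·1 + 23·3 = 205
Zara: 4·0 + 11·3 + 26·2 + 22·1 + 28·3 + 23·2 = 237
Zara has the highest Borda score (237).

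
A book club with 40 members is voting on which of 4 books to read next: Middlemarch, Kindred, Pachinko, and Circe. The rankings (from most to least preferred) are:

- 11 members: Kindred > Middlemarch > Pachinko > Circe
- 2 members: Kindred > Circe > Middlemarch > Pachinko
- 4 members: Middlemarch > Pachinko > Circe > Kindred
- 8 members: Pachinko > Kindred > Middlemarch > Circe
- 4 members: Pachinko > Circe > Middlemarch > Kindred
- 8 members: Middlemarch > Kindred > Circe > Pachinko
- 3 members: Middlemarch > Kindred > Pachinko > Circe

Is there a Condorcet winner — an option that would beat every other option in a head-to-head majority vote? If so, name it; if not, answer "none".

Kindred

Kindred vs Middlemarch: 21–19 for Kindred.
Kindred vs Pachinko: 24–16 for Kindred.
Kindred vs Circe: 32–8 for Kindred.
Kindred beats every other option head-to-head.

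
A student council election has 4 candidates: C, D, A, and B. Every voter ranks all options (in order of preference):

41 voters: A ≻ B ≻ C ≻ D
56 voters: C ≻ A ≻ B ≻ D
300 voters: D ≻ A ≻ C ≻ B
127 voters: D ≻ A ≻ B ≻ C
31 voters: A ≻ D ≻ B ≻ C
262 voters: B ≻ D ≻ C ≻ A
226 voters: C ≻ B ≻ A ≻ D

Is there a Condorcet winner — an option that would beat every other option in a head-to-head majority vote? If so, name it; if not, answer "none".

none

Checking pairwise contests:
D beats C 720–323.
B beats D 585–458.
C beats A 544–499.
C beats B 582–461.
Every option loses at least one head-to-head, so there is no Condorcet winner.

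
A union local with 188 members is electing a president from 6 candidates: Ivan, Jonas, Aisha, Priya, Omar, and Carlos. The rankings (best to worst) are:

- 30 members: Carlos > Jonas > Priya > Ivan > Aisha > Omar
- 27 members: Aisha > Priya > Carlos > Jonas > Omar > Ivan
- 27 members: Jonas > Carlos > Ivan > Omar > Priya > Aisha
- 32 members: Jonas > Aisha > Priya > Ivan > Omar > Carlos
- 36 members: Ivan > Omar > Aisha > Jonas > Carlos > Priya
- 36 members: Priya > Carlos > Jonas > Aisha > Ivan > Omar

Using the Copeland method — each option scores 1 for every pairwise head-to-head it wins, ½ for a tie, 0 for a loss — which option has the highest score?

Ivan: beats Omar; loses to Jonas, Aisha, Priya, and Carlos → score 1.
Jonas: beats Ivan, Aisha, Priya, Omar, and Carlos → score 5.
Aisha: beats Ivan, Priya, Omar, and Carlos; loses to Jonas → score 4.
Priya: beats Ivan, Omar, and Carlos; loses to Jonas and Aisha → score 3.
Omar: loses to Ivan, Jonas, Aisha, Priya, and Carlos → score 0.
Carlos: beats Ivan and Omar; loses to Jonas, Aisha, and Priya → score 2.
Jonas has the best pairwise record.

Jonas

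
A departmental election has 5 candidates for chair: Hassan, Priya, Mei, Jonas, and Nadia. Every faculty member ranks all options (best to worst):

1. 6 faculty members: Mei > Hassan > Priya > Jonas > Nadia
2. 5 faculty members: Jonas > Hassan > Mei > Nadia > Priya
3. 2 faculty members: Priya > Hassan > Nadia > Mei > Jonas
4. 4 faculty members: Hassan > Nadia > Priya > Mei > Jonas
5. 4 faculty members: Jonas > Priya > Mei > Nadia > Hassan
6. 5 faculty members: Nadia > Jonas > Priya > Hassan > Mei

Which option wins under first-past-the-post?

First-place votes: Hassan 4, Priya 2, Mei 6, Jonas 9, Nadia 5.
Jonas has the most first-place votes.

Jonas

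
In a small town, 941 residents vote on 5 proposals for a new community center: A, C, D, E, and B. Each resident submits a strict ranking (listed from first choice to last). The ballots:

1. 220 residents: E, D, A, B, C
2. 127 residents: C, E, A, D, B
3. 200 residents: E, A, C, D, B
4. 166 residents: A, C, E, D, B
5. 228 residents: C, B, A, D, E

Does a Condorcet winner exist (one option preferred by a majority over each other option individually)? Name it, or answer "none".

Checking pairwise contests:
E beats A 547–394.
A beats C 586–355.
A beats D 721–220.
C beats E 521–420.
A beats B 713–228.
Every option loses at least one head-to-head, so there is no Condorcet winner.

none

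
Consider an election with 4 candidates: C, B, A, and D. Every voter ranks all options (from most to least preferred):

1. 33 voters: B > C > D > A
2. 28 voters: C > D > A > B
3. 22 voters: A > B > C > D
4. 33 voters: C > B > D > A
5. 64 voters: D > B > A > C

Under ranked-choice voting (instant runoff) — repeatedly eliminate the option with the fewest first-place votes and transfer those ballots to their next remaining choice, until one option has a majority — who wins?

Round 1: C 61, B 33, A 22, D 64. Eliminate A.
Round 2: C 61, B 55, D 64. Eliminate B.
Round 3: C 116, D 64. C has a majority.

C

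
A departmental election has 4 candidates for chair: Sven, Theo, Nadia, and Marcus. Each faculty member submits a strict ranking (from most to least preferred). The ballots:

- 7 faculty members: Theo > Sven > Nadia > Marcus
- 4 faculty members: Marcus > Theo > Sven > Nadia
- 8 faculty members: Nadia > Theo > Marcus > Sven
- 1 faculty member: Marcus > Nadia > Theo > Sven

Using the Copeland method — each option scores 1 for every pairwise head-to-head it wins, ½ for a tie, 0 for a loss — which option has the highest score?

Theo

Sven: beats Nadia; loses to Theo and Marcus → score 1.
Theo: beats Sven, Nadia, and Marcus → score 3.
Nadia: beats Marcus; loses to Sven and Theo → score 1.
Marcus: beats Sven; loses to Theo and Nadia → score 1.
Theo has the best pairwise record.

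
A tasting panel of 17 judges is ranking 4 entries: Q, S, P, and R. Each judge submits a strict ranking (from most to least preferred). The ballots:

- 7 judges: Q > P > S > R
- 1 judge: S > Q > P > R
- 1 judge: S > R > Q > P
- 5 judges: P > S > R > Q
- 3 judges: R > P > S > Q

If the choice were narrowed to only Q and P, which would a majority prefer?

Q

Voters preferring Q to P: 9; preferring P to Q: 8.
Q wins the head-to-head.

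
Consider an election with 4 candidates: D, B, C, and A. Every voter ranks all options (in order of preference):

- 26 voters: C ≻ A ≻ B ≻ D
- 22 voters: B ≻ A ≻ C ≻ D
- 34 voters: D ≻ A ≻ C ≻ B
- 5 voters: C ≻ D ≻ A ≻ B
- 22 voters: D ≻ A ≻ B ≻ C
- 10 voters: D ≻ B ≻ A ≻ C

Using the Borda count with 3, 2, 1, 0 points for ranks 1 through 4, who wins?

D: 26·0 + 22·0 + 34·3 + 5·2 + 22·3 + 10·3 = 208
B: 26·1 + 22·3 + 34·0 + 5·0 + 22·1 + 10·2 = 134
C: 26·3 + 22·1 + 34·1 + 5·3 + 22·0 + 10·0 = 149
A: 26·2 + 22·2 + 34·2 + 5·1 + 22·2 + 10·1 = 223
A has the highest Borda score (223).

A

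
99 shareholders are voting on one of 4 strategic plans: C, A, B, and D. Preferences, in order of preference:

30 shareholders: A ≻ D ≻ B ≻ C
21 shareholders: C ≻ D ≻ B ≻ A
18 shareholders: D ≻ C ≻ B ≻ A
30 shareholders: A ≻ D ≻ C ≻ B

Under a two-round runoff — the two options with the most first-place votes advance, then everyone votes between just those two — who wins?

Round 1 first-place votes: C 21, A 60, B 0, D 18.
A and C advance.
Runoff: A is preferred to C by 60 voters; C by 39.
A wins the runoff.

A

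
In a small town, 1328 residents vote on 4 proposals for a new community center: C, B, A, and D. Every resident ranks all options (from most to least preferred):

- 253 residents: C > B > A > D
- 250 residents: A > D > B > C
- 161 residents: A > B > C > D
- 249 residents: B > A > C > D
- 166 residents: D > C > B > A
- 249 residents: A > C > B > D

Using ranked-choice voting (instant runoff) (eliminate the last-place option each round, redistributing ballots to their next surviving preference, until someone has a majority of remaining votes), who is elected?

Round 1: C 253, B 249, A 660, D 166. Eliminate D.
Round 2: C 419, B 249, A 660. Eliminate B.
Round 3: C 419, A 909. A has a majority.

A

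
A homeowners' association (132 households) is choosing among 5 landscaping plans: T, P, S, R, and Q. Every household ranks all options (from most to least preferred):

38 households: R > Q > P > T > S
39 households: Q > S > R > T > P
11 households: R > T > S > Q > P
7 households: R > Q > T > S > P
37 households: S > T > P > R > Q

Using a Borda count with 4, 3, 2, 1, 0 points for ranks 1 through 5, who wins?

T: 38·1 + 39·1 + 11·3 + 7·2 + 37·3 = 235
P: 38·2 + 39·0 + 11·0 + 7·0 + 37·2 = 150
S: 38·0 + 39·3 + 11·2 + 7·1 + 37·4 = 294
R: 38·4 + 39·2 + 11·4 + 7·4 + 37·1 = 339
Q: 38·3 + 39·4 + 11·1 + 7·3 + 37·0 = 302
R has the highest Borda score (339).

R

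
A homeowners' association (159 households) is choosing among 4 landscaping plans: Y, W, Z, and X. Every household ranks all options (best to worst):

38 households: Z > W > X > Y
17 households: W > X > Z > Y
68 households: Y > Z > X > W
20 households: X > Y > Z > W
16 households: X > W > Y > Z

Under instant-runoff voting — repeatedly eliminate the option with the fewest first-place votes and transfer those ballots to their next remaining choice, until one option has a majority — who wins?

X

Round 1: Y 68, W 17, Z 38, X 36. Eliminate W.
Round 2: Y 68, Z 38, X 53. Eliminate Z.
Round 3: Y 68, X 91. X has a majority.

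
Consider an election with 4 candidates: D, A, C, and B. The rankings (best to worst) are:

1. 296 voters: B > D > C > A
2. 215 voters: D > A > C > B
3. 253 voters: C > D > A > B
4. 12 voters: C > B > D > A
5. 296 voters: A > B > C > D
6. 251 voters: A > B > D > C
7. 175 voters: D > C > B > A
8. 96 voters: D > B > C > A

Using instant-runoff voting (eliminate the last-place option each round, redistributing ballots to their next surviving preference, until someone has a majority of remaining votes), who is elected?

D

Round 1: D 486, A 547, C 265, B 296. Eliminate C.
Round 2: D 739, A 547, B 308. Eliminate B.
Round 3: D 1047, A 547. D has a majority.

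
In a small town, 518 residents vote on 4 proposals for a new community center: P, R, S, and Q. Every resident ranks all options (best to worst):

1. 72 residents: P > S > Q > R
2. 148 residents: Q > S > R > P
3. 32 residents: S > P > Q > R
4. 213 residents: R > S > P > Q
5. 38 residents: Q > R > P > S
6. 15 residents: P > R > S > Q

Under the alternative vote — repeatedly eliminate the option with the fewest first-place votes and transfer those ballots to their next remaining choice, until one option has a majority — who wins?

Round 1: P 87, R 213, S 32, Q 186. Eliminate S.
Round 2: P 119, R 213, Q 186. Eliminate P.
Round 3: R 228, Q 290. Q has a majority.

Q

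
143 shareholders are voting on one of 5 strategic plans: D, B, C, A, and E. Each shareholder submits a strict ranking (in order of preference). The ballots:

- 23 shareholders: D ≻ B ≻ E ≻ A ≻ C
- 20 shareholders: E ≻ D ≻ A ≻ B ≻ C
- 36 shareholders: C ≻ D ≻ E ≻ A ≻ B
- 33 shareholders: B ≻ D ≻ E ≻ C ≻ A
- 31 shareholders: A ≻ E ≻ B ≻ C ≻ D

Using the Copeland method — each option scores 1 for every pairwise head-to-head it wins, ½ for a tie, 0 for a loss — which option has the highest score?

D: beats B, C, A, and E → score 4.
B: beats C; loses to D, A, and E → score 1.
C: loses to D, B, A, and E → score 0.
A: beats B and C; loses to D and E → score 2.
E: beats B, C, and A; loses to D → score 3.
D has the best pairwise record.

D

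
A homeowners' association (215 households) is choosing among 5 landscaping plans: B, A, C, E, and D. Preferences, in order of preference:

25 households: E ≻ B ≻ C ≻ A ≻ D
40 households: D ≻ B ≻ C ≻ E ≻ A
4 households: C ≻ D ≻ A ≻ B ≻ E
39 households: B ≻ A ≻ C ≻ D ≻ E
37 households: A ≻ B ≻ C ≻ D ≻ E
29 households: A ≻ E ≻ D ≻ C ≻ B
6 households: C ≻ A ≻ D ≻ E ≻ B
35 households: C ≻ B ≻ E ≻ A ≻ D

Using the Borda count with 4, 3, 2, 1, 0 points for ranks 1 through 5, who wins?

B: 25·3 + 40·3 + 4·1 + 39·4 + 37·3 + 29·0 + 6·0 + 35·3 = 571
A: 25·1 + 40·0 + 4·2 + 39·3 + 37·4 + 29·4 + 6·3 + 35·1 = 467
C: 25·2 + 40·2 + 4·4 + 39·2 + 37·2 + 29·1 + 6·4 + 35·4 = 491
E: 25·4 + 40·1 + 4·0 + 39·0 + 37·0 + 29·3 + 6·1 + 35·2 = 303
D: 25·0 + 40·4 + 4·3 + 39·1 + 37·1 + 29·2 + 6·2 + 35·0 = 318
B has the highest Borda score (571).

B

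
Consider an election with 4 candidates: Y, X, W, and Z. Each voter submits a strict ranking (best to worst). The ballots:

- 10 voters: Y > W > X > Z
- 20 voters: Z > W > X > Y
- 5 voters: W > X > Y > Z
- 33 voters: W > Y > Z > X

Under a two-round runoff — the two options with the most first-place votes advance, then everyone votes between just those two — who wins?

Round 1 first-place votes: Y 10, X 0, W 38, Z 20.
W and Z advance.
Runoff: W is preferred to Z by 48 voters; Z by 20.
W wins the runoff.

W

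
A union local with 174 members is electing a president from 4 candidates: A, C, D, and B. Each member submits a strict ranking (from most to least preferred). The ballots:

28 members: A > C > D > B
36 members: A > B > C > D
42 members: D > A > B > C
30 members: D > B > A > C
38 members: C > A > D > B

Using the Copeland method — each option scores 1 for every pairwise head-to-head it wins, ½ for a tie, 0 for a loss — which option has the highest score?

A: beats C, D, and B → score 3.
C: beats D; loses to A and B → score 1.
D: beats B; loses to A and C → score 1.
B: beats C; loses to A and D → score 1.
A has the best pairwise record.

A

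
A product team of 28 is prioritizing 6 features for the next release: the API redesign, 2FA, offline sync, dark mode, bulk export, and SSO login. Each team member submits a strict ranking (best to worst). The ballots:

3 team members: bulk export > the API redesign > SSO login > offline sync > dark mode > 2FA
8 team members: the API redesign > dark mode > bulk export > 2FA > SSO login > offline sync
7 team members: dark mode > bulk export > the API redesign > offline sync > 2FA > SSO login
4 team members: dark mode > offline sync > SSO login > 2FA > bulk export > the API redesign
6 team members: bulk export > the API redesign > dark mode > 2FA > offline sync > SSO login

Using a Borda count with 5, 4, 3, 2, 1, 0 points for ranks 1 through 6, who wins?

the API redesign: 3·4 + 8·5 + 7·3 + 4·0 + 6·4 = 97
2FA: 3·0 + 8·2 + 7·1 + 4·2 + 6·2 = 43
offline sync: 3·2 + 8·0 + 7·2 + 4·4 + 6·1 = 42
dark mode: 3·1 + 8·4 + 7·5 + 4·5 + 6·3 = 108
bulk export: 3·5 + 8·3 + 7·4 + 4·1 + 6·5 = 101
SSO login: 3·3 + 8·1 + 7·0 + 4·3 + 6·0 = 29
dark mode has the highest Borda score (108).

dark mode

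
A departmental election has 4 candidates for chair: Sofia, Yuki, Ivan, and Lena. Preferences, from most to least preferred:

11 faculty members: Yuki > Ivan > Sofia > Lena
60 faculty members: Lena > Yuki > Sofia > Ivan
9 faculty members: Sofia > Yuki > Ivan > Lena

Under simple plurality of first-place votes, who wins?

First-place votes: Sofia 9, Yuki 11, Ivan 0, Lena 60.
Lena has the most first-place votes.

Lena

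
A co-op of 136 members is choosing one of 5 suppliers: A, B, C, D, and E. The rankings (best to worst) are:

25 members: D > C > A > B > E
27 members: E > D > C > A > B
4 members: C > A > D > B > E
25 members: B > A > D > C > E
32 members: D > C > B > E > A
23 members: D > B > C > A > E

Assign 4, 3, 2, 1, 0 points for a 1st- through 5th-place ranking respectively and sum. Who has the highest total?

A: 25·2 + 27·1 + 4·3 + 25·3 + 32·0 + 23·1 = 187
B: 25·1 + 27·0 + 4·1 + 25·4 + 32·2 + 23·3 = 262
C: 25·3 + 27·2 + 4·4 + 25·1 + 32·3 + 23·2 = 312
D: 25·4 + 27·3 + 4·2 + 25·2 + 32·4 + 23·4 = 459
E: 25·0 + 27·4 + 4·0 + 25·0 + 32·1 + 23·0 = 140
D has the highest Borda score (459).

D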